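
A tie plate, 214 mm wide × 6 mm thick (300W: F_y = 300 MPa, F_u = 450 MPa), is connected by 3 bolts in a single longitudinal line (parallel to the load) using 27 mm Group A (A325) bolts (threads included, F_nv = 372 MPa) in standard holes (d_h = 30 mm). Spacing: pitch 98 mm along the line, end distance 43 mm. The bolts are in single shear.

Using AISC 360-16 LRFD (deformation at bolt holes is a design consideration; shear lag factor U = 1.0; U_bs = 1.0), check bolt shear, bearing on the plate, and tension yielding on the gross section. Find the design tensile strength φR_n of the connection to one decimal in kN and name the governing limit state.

Bolt shear: A_b = π(27)²/4 = 572.56 mm². φR_n = 0.75 × 372 × 572.56 × 3 × 1 = 479.2 kN.
Bearing (6 mm plate, F_u = 450 MPa): end bolts L_c = 43 − 30/2 = 28, R_n = min(1.2×28×6×450, 2.4×27×6×450) = 90.72 kN/bolt; interior L_c = 98 − 30 = 68, R_n = 174.96 kN/bolt. φR_n = 0.75 × (1×90.72 + 2×174.96) = 330.5 kN.
Tension yield (gross): A_g = 214×6 = 1284 mm². φR_n = 0.90 × 300 × 1284 = 346.7 kN.
Governing: min(479.2, 330.5, 346.7) = 330.5 kN → bearing.

330.5 kN (bearing governs)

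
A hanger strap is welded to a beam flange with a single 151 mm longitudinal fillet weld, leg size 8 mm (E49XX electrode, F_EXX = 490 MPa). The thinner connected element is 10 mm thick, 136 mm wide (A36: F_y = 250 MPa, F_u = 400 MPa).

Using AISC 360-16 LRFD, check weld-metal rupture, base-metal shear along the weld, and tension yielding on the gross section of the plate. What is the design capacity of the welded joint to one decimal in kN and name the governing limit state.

188.3 kN (weld metal governs)

Weld metal: throat = 0.707×8 = 5.656 mm, L = 151 mm. φR_n = 0.75 × 0.6 × 490 × 5.656 × 151 = 188.3 kN.
Base metal shear (10 mm plate): yield φR_n = 1.0×0.6×250×10×151 = 226.5 kN; rupture φR_n = 0.75×0.6×400×10×151 = 271.8 kN; take 226.5 kN (yield).
Tension yield (gross): A_g = 136×10 = 1360 mm². φR_n = 0.90 × 250 × 1360 = 306.0 kN.
Governing: min(188.3, 226.5, 306.0) = 188.3 kN → weld metal.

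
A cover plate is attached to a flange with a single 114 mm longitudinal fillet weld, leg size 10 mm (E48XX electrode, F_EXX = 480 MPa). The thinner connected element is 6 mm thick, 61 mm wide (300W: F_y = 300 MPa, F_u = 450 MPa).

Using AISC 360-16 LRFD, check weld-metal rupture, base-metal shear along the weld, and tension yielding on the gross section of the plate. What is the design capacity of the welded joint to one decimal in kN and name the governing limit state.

Weld metal: throat = 0.707×10 = 7.07 mm, L = 114 mm. φR_n = 0.75 × 0.6 × 480 × 7.07 × 114 = 174.1 kN.
Base metal shear (6 mm plate): yield φR_n = 1.0×0.6×300×6×114 = 123.1 kN; rupture φR_n = 0.75×0.6×450×6×114 = 138.5 kN; take 123.1 kN (yield).
Tension yield (gross): A_g = 61×6 = 366 mm². φR_n = 0.90 × 300 × 366 = 98.8 kN.
Governing: min(174.1, 123.1, 98.8) = 98.8 kN → gross-section yield.

98.8 kN (gross-section yield governs)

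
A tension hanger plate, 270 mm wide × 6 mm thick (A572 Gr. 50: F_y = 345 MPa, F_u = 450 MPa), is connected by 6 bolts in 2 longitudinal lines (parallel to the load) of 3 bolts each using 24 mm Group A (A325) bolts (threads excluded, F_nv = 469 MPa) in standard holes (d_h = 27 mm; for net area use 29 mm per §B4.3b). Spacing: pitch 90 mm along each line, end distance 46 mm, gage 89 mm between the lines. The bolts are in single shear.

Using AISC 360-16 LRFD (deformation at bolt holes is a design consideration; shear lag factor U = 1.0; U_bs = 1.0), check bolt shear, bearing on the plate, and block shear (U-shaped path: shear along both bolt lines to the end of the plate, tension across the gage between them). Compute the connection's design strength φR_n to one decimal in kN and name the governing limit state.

Bolt shear: A_b = π(24)²/4 = 452.39 mm². φR_n = 0.75 × 469 × 452.39 × 6 × 1 = 954.8 kN.
Bearing (6 mm plate, F_u = 450 MPa): end bolts L_c = 46 − 27/2 = 32.5, R_n = min(1.2×32.5×6×450, 2.4×24×6×450) = 105.3 kN/bolt; interior L_c = 90 − 27 = 63, R_n = 155.52 kN/bolt. φR_n = 0.75 × (2×105.3 + 4×155.52) = 624.5 kN.
Block shear: shear path 2×[46+2×90] = 2×226 mm, A_gv = 2712, A_nv = 2×(226 − 2.5×29)×6 = 1842 mm²; tension across gage: (89 − 1×29)×6 = 360 mm². R_n = min(0.6×450×1842, 0.6×345×2712) + 1.0×450×360 = min(497.34, 561.38) + 162 = 659.34 kN. φR_n = 0.75 × 659.34 = 494.5 kN.
Governing: min(954.8, 624.5, 494.5) = 494.5 kN → block shear.

494.5 kN (block shear governs)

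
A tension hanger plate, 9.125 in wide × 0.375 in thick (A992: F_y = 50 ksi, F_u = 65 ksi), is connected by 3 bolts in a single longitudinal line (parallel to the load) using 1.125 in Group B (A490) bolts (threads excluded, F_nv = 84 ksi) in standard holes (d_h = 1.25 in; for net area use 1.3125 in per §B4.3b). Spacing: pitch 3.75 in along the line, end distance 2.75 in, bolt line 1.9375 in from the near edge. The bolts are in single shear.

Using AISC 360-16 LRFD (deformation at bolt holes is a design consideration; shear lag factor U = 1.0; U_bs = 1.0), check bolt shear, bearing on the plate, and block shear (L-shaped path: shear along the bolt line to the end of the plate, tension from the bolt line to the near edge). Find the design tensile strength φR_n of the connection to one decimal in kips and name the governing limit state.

Bolt shear: A_b = π(1.125)²/4 = 0.99402 in². φR_n = 0.75 × 84 × 0.99402 × 3 × 1 = 187.9 kips.
Bearing (0.375 in plate, F_u = 65 ksi): end bolts L_c = 2.75 − 1.25/2 = 2.125, R_n = min(1.2×2.125×0.375×65, 2.4×1.125×0.375×65) = 62.156 kips/bolt; interior L_c = 3.75 − 1.25 = 2.5, R_n = 65.813 kips/bolt. φR_n = 0.75 × (1×62.156 + 2×65.813) = 145.3 kips.
Block shear: shear path 1×[2.75+2×3.75] = 1×10.25 in, A_gv = 3.8438, A_nv = 1×(10.25 − 2.5×1.3125)×0.375 = 2.6133 in²; tension to near edge: (1.9375 − 0.5×1.3125)×0.375 = 0.48047 in². R_n = min(0.6×65×2.6133, 0.6×50×3.8438) + 1.0×65×0.48047 = min(101.92, 115.31) + 31.231 = 133.15 kips. φR_n = 0.75 × 133.15 = 99.9 kips.
Governing: min(187.9, 145.3, 99.9) = 99.9 kips → block shear.

99.9 kips (block shear governs)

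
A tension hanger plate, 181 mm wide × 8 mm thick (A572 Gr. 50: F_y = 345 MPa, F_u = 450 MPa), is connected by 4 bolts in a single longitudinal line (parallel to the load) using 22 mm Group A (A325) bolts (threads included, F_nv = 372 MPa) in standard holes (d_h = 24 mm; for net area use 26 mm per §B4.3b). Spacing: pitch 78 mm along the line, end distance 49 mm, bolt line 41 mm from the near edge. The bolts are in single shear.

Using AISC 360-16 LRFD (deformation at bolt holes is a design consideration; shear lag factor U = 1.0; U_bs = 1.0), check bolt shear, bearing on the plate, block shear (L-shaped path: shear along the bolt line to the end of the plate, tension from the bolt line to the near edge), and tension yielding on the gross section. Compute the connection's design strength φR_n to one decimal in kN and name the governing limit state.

Bolt shear: A_b = π(22)²/4 = 380.13 mm². φR_n = 0.75 × 372 × 380.13 × 4 × 1 = 424.2 kN.
Bearing (8 mm plate, F_u = 450 MPa): end bolts L_c = 49 − 24/2 = 37, R_n = min(1.2×37×8×450, 2.4×22×8×450) = 159.84 kN/bolt; interior L_c = 78 − 24 = 54, R_n = 190.08 kN/bolt. φR_n = 0.75 × (1×159.84 + 3×190.08) = 547.6 kN.
Block shear: shear path 1×[49+3×78] = 1×283 mm, A_gv = 2264, A_nv = 1×(283 − 3.5×26)×8 = 1536 mm²; tension to near edge: (41 − 0.5×26)×8 = 224 mm². R_n = min(0.6×450×1536, 0.6×345×2264) + 1.0×450×224 = min(414.72, 468.65) + 100.8 = 515.52 kN. φR_n = 0.75 × 515.52 = 386.6 kN.
Tension yield (gross): A_g = 181×8 = 1448 mm². φR_n = 0.90 × 345 × 1448 = 449.6 kN.
Governing: min(424.2, 547.6, 386.6, 449.6) = 386.6 kN → block shear.

386.6 kN (block shear governs)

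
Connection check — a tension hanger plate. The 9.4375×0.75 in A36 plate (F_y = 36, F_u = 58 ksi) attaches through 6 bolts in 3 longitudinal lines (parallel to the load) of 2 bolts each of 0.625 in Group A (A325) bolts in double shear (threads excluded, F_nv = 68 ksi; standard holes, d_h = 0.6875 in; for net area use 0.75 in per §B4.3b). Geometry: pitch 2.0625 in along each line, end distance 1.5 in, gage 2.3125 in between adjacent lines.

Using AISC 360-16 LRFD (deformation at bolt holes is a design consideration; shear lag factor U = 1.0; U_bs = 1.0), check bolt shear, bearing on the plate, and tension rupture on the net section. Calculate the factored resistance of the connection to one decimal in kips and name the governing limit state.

187.8 kips (bolt shear governs)

Bolt shear: A_b = π(0.625)²/4 = 0.3068 in². φR_n = 0.75 × 68 × 0.3068 × 6 × 2 = 187.8 kips.
Bearing (0.75 in plate, F_u = 58 ksi): end bolts L_c = 1.5 − 0.6875/2 = 1.15625, R_n = min(1.2×1.15625×0.75×58, 2.4×0.625×0.75×58) = 60.356 kips/bolt; interior L_c = 2.0625 − 0.6875 = 1.375, R_n = 65.25 kips/bolt. φR_n = 0.75 × (3×60.356 + 3×65.25) = 282.6 kips.
Tension rupture (net): A_n = (9.4375 − 3×0.75)×0.75 = 5.3906 in² (U = 1.0, A_e = A_n). φR_n = 0.75 × 58 × 5.3906 = 234.5 kips.
Governing: min(187.8, 282.6, 234.5) = 187.8 kips → bolt shear.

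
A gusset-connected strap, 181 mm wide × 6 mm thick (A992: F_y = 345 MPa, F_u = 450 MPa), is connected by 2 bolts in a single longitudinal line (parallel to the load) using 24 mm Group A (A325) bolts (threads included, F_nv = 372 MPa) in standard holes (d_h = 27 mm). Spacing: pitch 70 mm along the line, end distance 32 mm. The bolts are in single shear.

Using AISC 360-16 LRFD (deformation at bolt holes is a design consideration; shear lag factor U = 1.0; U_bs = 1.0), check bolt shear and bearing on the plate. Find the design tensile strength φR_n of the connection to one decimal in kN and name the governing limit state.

149.4 kN (bearing governs)

Bolt shear: A_b = π(24)²/4 = 452.39 mm². φR_n = 0.75 × 372 × 452.39 × 2 × 1 = 252.4 kN.
Bearing (6 mm plate, F_u = 450 MPa): end bolts L_c = 32 − 27/2 = 18.5, R_n = min(1.2×18.5×6×450, 2.4×24×6×450) = 59.94 kN/bolt; interior L_c = 70 − 27 = 43, R_n = 139.32 kN/bolt. φR_n = 0.75 × (1×59.94 + 1×139.32) = 149.4 kN.
Governing: min(252.4, 149.4) = 149.4 kN → bearing.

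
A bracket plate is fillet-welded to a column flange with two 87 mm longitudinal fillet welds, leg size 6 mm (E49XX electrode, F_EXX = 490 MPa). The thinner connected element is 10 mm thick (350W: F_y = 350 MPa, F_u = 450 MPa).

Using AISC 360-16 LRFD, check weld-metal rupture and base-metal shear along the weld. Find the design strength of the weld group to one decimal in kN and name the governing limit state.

162.8 kN (weld metal governs)

Weld metal: throat = 0.707×6 = 4.242 mm, L = 2×87 = 174 mm. φR_n = 0.75 × 0.6 × 490 × 4.242 × 174 = 162.8 kN.
Base metal shear (10 mm plate): yield φR_n = 1.0×0.6×350×10×174 = 365.4 kN; rupture φR_n = 0.75×0.6×450×10×174 = 352.4 kN; take 352.4 kN (rupture).
Governing: min(162.8, 352.4) = 162.8 kN → weld metal.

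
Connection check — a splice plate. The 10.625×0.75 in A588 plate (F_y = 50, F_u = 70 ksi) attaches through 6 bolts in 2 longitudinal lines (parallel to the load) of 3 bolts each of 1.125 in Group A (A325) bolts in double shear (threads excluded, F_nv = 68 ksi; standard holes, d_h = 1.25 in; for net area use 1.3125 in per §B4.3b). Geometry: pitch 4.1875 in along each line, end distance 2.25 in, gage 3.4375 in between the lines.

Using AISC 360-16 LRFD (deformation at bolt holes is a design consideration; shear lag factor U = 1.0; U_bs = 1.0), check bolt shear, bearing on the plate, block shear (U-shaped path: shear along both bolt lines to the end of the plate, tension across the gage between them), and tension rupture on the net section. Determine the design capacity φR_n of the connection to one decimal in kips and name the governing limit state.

315.0 kips (net-section rupture governs)

Bolt shear: A_b = π(1.125)²/4 = 0.99402 in². φR_n = 0.75 × 68 × 0.99402 × 6 × 2 = 608.3 kips.
Bearing (0.75 in plate, F_u = 70 ksi): end bolts L_c = 2.25 − 1.25/2 = 1.625, R_n = min(1.2×1.625×0.75×70, 2.4×1.125×0.75×70) = 102.38 kips/bolt; interior L_c = 4.1875 − 1.25 = 2.9375, R_n = 141.75 kips/bolt. φR_n = 0.75 × (2×102.38 + 4×141.75) = 578.8 kips.
Block shear: shear path 2×[2.25+2×4.1875] = 2×10.625 in, A_gv = 15.938, A_nv = 2×(10.625 − 2.5×1.3125)×0.75 = 11.016 in²; tension across gage: (3.4375 − 1×1.3125)×0.75 = 1.5938 in². R_n = min(0.6×70×11.016, 0.6×50×15.938) + 1.0×70×1.5938 = min(462.67, 478.14) + 111.57 = 574.24 kips. φR_n = 0.75 × 574.24 = 430.7 kips.
Tension rupture (net): A_n = (10.625 − 2×1.3125)×0.75 = 6 in² (U = 1.0, A_e = A_n). φR_n = 0.75 × 70 × 6 = 315.0 kips.
Governing: min(608.3, 578.8, 430.7, 315.0) = 315.0 kips → net-section rupture.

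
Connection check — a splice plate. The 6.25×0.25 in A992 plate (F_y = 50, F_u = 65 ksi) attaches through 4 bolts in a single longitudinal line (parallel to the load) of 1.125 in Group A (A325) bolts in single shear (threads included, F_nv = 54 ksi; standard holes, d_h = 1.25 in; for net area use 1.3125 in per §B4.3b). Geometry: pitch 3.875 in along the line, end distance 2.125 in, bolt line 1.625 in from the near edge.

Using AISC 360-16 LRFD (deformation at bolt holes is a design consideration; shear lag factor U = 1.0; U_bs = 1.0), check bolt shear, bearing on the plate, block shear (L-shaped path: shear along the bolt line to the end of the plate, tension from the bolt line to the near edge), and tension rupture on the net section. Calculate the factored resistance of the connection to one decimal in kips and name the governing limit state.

Bolt shear: A_b = π(1.125)²/4 = 0.99402 in². φR_n = 0.75 × 54 × 0.99402 × 4 × 1 = 161.0 kips.
Bearing (0.25 in plate, F_u = 65 ksi): end bolts L_c = 2.125 − 1.25/2 = 1.5, R_n = min(1.2×1.5×0.25×65, 2.4×1.125×0.25×65) = 29.25 kips/bolt; interior L_c = 3.875 − 1.25 = 2.625, R_n = 43.875 kips/bolt. φR_n = 0.75 × (1×29.25 + 3×43.875) = 120.7 kips.
Block shear: shear path 1×[2.125+3×3.875] = 1×13.75 in, A_gv = 3.4375, A_nv = 1×(13.75 − 3.5×1.3125)×0.25 = 2.2891 in²; tension to near edge: (1.625 − 0.5×1.3125)×0.25 = 0.24219 in². R_n = min(0.6×65×2.2891, 0.6×50×3.4375) + 1.0×65×0.24219 = min(89.275, 103.13) + 15.742 = 105.02 kips. φR_n = 0.75 × 105.02 = 78.8 kips.
Tension rupture (net): A_n = (6.25 − 1×1.3125)×0.25 = 1.2344 in² (U = 1.0, A_e = A_n). φR_n = 0.75 × 65 × 1.2344 = 60.2 kips.
Governing: min(161.0, 120.7, 78.8, 60.2) = 60.2 kips → net-section rupture.

60.2 kips (net-section rupture governs)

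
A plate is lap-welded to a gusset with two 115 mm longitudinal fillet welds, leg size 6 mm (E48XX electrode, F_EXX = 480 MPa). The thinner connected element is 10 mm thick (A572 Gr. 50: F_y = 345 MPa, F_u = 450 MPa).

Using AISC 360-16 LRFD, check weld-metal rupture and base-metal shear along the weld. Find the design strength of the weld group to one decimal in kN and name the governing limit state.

Weld metal: throat = 0.707×6 = 4.242 mm, L = 2×115 = 230 mm. φR_n = 0.75 × 0.6 × 480 × 4.242 × 230 = 210.7 kN.
Base metal shear (10 mm plate): yield φR_n = 1.0×0.6×345×10×230 = 476.1 kN; rupture φR_n = 0.75×0.6×450×10×230 = 465.8 kN; take 465.8 kN (rupture).
Governing: min(210.7, 465.8) = 210.7 kN → weld metal.

210.7 kN (weld metal governs)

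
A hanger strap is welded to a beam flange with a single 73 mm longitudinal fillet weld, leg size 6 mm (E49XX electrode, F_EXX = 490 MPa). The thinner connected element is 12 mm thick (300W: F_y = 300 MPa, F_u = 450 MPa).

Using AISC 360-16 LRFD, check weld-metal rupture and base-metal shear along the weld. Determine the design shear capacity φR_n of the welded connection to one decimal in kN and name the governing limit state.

68.3 kN (weld metal governs)

Weld metal: throat = 0.707×6 = 4.242 mm, L = 73 mm. φR_n = 0.75 × 0.6 × 490 × 4.242 × 73 = 68.3 kN.
Base metal shear (12 mm plate): yield φR_n = 1.0×0.6×300×12×73 = 157.7 kN; rupture φR_n = 0.75×0.6×450×12×73 = 177.4 kN; take 157.7 kN (yield).
Governing: min(68.3, 157.7) = 68.3 kN → weld metal.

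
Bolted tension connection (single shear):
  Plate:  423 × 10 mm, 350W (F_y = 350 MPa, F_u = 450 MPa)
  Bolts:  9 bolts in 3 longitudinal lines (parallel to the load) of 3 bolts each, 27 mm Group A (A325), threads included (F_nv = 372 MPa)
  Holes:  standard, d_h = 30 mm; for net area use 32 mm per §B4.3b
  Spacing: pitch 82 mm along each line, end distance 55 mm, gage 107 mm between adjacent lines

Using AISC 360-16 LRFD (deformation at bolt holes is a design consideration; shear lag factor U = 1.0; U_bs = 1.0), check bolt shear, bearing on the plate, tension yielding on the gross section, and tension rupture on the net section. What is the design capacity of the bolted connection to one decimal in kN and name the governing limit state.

1103.6 kN (net-section rupture governs)

Bolt shear: A_b = π(27)²/4 = 572.56 mm². φR_n = 0.75 × 372 × 572.56 × 9 × 1 = 1437.7 kN.
Bearing (10 mm plate, F_u = 450 MPa): end bolts L_c = 55 − 30/2 = 40, R_n = min(1.2×40×10×450, 2.4×27×10×450) = 216 kN/bolt; interior L_c = 82 − 30 = 52, R_n = 280.8 kN/bolt. φR_n = 0.75 × (3×216 + 6×280.8) = 1749.6 kN.
Tension yield (gross): A_g = 423×10 = 4230 mm². φR_n = 0.90 × 350 × 4230 = 1332.5 kN.
Tension rupture (net): A_n = (423 − 3×32)×10 = 3270 mm² (U = 1.0, A_e = A_n). φR_n = 0.75 × 450 × 3270 = 1103.6 kN.
Governing: min(1437.7, 1749.6, 1332.5, 1103.6) = 1103.6 kN → net-section rupture.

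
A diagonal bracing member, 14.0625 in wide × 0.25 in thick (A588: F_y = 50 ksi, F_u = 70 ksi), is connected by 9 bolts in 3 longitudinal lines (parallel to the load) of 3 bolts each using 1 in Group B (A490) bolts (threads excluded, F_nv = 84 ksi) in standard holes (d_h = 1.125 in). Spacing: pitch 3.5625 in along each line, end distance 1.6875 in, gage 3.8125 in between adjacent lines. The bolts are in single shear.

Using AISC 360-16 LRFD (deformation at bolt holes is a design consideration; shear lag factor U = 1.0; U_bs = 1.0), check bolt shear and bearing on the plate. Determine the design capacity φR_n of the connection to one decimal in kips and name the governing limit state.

242.2 kips (bearing governs)

Bolt shear: A_b = π(1)²/4 = 0.7854 in². φR_n = 0.75 × 84 × 0.7854 × 9 × 1 = 445.3 kips.
Bearing (0.25 in plate, F_u = 70 ksi): end bolts L_c = 1.6875 − 1.125/2 = 1.125, R_n = min(1.2×1.125×0.25×70, 2.4×1×0.25×70) = 23.625 kips/bolt; interior L_c = 3.5625 − 1.125 = 2.4375, R_n = 42 kips/bolt. φR_n = 0.75 × (3×23.625 + 6×42) = 242.2 kips.
Governing: min(445.3, 242.2) = 242.2 kips → bearing.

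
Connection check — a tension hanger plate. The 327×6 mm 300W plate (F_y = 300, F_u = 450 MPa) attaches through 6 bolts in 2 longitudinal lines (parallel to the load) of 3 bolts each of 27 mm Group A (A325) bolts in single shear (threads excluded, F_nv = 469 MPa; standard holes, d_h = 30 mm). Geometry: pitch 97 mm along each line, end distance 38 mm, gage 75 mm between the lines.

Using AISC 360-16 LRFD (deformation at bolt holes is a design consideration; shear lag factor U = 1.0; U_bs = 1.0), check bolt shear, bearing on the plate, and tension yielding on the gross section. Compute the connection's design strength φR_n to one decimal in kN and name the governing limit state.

Bolt shear: A_b = π(27)²/4 = 572.56 mm². φR_n = 0.75 × 469 × 572.56 × 6 × 1 = 1208.4 kN.
Bearing (6 mm plate, F_u = 450 MPa): end bolts L_c = 38 − 30/2 = 23, R_n = min(1.2×23×6×450, 2.4×27×6×450) = 74.52 kN/bolt; interior L_c = 97 − 30 = 67, R_n = 174.96 kN/bolt. φR_n = 0.75 × (2×74.52 + 4×174.96) = 636.7 kN.
Tension yield (gross): A_g = 327×6 = 1962 mm². φR_n = 0.90 × 300 × 1962 = 529.7 kN.
Governing: min(1208.4, 636.7, 529.7) = 529.7 kN → gross-section yield.

529.7 kN (gross-section yield governs)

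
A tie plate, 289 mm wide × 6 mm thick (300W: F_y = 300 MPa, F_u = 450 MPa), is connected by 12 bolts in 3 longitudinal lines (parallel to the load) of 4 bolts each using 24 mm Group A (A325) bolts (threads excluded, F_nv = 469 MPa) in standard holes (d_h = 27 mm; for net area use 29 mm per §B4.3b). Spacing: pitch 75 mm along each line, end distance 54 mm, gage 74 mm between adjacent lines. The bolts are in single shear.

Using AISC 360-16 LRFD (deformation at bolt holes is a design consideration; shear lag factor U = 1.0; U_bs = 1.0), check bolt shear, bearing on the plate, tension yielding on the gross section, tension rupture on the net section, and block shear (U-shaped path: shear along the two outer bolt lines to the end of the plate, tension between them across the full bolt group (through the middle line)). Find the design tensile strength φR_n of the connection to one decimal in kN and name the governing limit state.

Bolt shear: A_b = π(24)²/4 = 452.39 mm². φR_n = 0.75 × 469 × 452.39 × 12 × 1 = 1909.5 kN.
Bearing (6 mm plate, F_u = 450 MPa): end bolts L_c = 54 − 27/2 = 40.5, R_n = min(1.2×40.5×6×450, 2.4×24×6×450) = 131.22 kN/bolt; interior L_c = 75 − 27 = 48, R_n = 155.52 kN/bolt. φR_n = 0.75 × (3×131.22 + 9×155.52) = 1345.0 kN.
Tension yield (gross): A_g = 289×6 = 1734 mm². φR_n = 0.90 × 300 × 1734 = 468.2 kN.
Tension rupture (net): A_n = (289 − 3×29)×6 = 1212 mm² (U = 1.0, A_e = A_n). φR_n = 0.75 × 450 × 1212 = 409.1 kN.
Block shear: shear path 2×[54+3×75] = 2×279 mm, A_gv = 3348, A_nv = 2×(279 − 3.5×29)×6 = 2130 mm²; tension across gage: (148 − 2×29)×6 = 540 mm². R_n = min(0.6×450×2130, 0.6×300×3348) + 1.0×450×540 = min(575.1, 602.64) + 243 = 818.1 kN. φR_n = 0.75 × 818.1 = 613.6 kN.
Governing: min(1909.5, 1345.0, 468.2, 409.1, 613.6) = 409.1 kN → net-section rupture.

409.1 kN (net-section rupture governs)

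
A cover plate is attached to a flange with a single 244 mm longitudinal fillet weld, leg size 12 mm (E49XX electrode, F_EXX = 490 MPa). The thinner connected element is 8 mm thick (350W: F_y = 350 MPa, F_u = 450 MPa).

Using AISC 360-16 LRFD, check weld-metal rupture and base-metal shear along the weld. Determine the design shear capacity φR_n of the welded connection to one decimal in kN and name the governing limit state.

Weld metal: throat = 0.707×12 = 8.484 mm, L = 244 mm. φR_n = 0.75 × 0.6 × 490 × 8.484 × 244 = 456.5 kN.
Base metal shear (8 mm plate): yield φR_n = 1.0×0.6×350×8×244 = 409.9 kN; rupture φR_n = 0.75×0.6×450×8×244 = 395.3 kN; take 395.3 kN (rupture).
Governing: min(456.5, 395.3) = 395.3 kN → base-metal shear.

395.3 kN (base-metal shear governs)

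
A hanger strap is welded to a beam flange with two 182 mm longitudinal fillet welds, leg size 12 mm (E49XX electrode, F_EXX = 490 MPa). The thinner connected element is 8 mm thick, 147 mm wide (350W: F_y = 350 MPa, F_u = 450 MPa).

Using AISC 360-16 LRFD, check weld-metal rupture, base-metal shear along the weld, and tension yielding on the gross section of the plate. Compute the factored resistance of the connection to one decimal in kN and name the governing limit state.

Weld metal: throat = 0.707×12 = 8.484 mm, L = 2×182 = 364 mm. φR_n = 0.75 × 0.6 × 490 × 8.484 × 364 = 680.9 kN.
Base metal shear (8 mm plate): yield φR_n = 1.0×0.6×350×8×364 = 611.5 kN; rupture φR_n = 0.75×0.6×450×8×364 = 589.7 kN; take 589.7 kN (rupture).
Tension yield (gross): A_g = 147×8 = 1176 mm². φR_n = 0.90 × 350 × 1176 = 370.4 kN.
Governing: min(680.9, 589.7, 370.4) = 370.4 kN → gross-section yield.

370.4 kN (gross-section yield governs)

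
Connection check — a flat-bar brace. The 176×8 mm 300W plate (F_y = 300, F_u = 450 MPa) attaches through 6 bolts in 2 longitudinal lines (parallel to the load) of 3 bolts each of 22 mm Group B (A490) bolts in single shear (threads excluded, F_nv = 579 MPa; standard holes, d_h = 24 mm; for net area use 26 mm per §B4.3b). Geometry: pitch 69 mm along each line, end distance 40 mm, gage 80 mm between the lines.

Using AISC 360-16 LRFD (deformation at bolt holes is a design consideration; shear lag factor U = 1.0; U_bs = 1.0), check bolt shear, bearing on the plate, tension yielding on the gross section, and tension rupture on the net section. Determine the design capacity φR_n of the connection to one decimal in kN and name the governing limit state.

334.8 kN (net-section rupture governs)

Bolt shear: A_b = π(22)²/4 = 380.13 mm². φR_n = 0.75 × 579 × 380.13 × 6 × 1 = 990.4 kN.
Bearing (8 mm plate, F_u = 450 MPa): end bolts L_c = 40 − 24/2 = 28, R_n = min(1.2×28×8×450, 2.4×22×8×450) = 120.96 kN/bolt; interior L_c = 69 − 24 = 45, R_n = 190.08 kN/bolt. φR_n = 0.75 × (2×120.96 + 4×190.08) = 751.7 kN.
Tension yield (gross): A_g = 176×8 = 1408 mm². φR_n = 0.90 × 300 × 1408 = 380.2 kN.
Tension rupture (net): A_n = (176 − 2×26)×8 = 992 mm² (U = 1.0, A_e = A_n). φR_n = 0.75 × 450 × 992 = 334.8 kN.
Governing: min(990.4, 751.7, 380.2, 334.8) = 334.8 kN → net-section rupture.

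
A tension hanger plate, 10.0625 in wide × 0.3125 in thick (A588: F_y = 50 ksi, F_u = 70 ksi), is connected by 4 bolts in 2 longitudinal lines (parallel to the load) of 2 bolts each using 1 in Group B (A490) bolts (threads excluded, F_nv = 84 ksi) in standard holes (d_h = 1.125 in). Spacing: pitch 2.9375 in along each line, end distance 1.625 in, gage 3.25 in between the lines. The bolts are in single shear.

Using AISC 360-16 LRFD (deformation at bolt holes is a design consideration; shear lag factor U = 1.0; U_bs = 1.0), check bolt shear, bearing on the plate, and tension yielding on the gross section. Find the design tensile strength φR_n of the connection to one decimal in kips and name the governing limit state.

113.2 kips (bearing governs)

Bolt shear: A_b = π(1)²/4 = 0.7854 in². φR_n = 0.75 × 84 × 0.7854 × 4 × 1 = 197.9 kips.
Bearing (0.3125 in plate, F_u = 70 ksi): end bolts L_c = 1.625 − 1.125/2 = 1.0625, R_n = min(1.2×1.0625×0.3125×70, 2.4×1×0.3125×70) = 27.891 kips/bolt; interior L_c = 2.9375 − 1.125 = 1.8125, R_n = 47.578 kips/bolt. φR_n = 0.75 × (2×27.891 + 2×47.578) = 113.2 kips.
Tension yield (gross): A_g = 10.0625×0.3125 = 3.1445 in². φR_n = 0.90 × 50 × 3.1445 = 141.5 kips.
Governing: min(197.9, 113.2, 141.5) = 113.2 kips → bearing.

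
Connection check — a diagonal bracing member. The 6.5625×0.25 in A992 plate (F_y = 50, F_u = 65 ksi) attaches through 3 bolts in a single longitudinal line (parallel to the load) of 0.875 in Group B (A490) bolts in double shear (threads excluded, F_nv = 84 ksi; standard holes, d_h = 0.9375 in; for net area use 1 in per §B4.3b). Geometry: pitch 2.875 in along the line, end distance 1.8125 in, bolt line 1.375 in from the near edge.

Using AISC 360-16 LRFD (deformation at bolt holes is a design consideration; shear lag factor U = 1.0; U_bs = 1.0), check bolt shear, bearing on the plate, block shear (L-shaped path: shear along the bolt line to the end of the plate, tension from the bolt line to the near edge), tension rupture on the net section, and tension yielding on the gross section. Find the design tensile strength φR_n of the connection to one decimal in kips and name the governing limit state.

47.7 kips (block shear governs)

Bolt shear: A_b = π(0.875)²/4 = 0.60132 in². φR_n = 0.75 × 84 × 0.60132 × 3 × 2 = 227.3 kips.
Bearing (0.25 in plate, F_u = 65 ksi): end bolts L_c = 1.8125 − 0.9375/2 = 1.34375, R_n = min(1.2×1.34375×0.25×65, 2.4×0.875×0.25×65) = 26.203 kips/bolt; interior L_c = 2.875 − 0.9375 = 1.9375, R_n = 34.125 kips/bolt. φR_n = 0.75 × (1×26.203 + 2×34.125) = 70.8 kips.
Block shear: shear path 1×[1.8125+2×2.875] = 1×7.5625 in, A_gv = 1.8906, A_nv = 1×(7.5625 − 2.5×1)×0.25 = 1.2656 in²; tension to near edge: (1.375 − 0.5×1)×0.25 = 0.21875 in². R_n = min(0.6×65×1.2656, 0.6×50×1.8906) + 1.0×65×0.21875 = min(49.358, 56.718) + 14.219 = 63.577 kips. φR_n = 0.75 × 63.577 = 47.7 kips.
Tension rupture (net): A_n = (6.5625 − 1×1)×0.25 = 1.3906 in² (U = 1.0, A_e = A_n). φR_n = 0.75 × 65 × 1.3906 = 67.8 kips.
Tension yield (gross): A_g = 6.5625×0.25 = 1.6406 in². φR_n = 0.90 × 50 × 1.6406 = 73.8 kips.
Governing: min(227.3, 70.8, 47.7, 67.8, 73.8) = 47.7 kips → block shear.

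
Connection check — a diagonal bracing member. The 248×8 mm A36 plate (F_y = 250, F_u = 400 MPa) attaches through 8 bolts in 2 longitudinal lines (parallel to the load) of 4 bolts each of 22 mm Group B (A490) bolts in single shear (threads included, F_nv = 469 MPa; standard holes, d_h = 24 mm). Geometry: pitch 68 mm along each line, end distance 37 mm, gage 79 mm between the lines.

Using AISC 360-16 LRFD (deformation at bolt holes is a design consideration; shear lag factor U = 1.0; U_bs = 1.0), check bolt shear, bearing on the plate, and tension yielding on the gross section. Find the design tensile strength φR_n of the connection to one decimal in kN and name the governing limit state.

446.4 kN (gross-section yield governs)

Bolt shear: A_b = π(22)²/4 = 380.13 mm². φR_n = 0.75 × 469 × 380.13 × 8 × 1 = 1069.7 kN.
Bearing (8 mm plate, F_u = 400 MPa): end bolts L_c = 37 − 24/2 = 25, R_n = min(1.2×25×8×400, 2.4×22×8×400) = 96 kN/bolt; interior L_c = 68 − 24 = 44, R_n = 168.96 kN/bolt. φR_n = 0.75 × (2×96 + 6×168.96) = 904.3 kN.
Tension yield (gross): A_g = 248×8 = 1984 mm². φR_n = 0.90 × 250 × 1984 = 446.4 kN.
Governing: min(1069.7, 904.3, 446.4) = 446.4 kN → gross-section yield.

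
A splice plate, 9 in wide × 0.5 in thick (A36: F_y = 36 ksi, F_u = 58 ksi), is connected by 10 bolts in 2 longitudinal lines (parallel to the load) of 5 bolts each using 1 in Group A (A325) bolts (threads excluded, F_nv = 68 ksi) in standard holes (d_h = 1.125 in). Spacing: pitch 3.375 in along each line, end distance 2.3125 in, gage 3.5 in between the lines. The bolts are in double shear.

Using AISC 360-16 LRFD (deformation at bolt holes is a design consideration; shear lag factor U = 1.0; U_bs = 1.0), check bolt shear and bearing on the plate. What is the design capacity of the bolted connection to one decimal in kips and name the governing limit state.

509.0 kips (bearing governs)

Bolt shear: A_b = π(1)²/4 = 0.7854 in². φR_n = 0.75 × 68 × 0.7854 × 10 × 2 = 801.1 kips.
Bearing (0.5 in plate, F_u = 58 ksi): end bolts L_c = 2.3125 − 1.125/2 = 1.75, R_n = min(1.2×1.75×0.5×58, 2.4×1×0.5×58) = 60.9 kips/bolt; interior L_c = 3.375 − 1.125 = 2.25, R_n = 69.6 kips/bolt. φR_n = 0.75 × (2×60.9 + 8×69.6) = 509.0 kips.
Governing: min(801.1, 509.0) = 509.0 kips → bearing.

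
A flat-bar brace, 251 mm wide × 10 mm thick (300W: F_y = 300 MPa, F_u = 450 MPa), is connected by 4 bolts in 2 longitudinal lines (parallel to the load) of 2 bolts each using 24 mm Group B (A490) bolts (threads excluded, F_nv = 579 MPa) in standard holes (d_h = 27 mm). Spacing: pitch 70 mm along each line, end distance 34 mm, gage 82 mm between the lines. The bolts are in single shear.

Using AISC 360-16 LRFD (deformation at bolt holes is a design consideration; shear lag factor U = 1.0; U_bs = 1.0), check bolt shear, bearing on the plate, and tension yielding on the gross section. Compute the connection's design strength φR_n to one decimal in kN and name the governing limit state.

514.4 kN (bearing governs)

Bolt shear: A_b = π(24)²/4 = 452.39 mm². φR_n = 0.75 × 579 × 452.39 × 4 × 1 = 785.8 kN.
Bearing (10 mm plate, F_u = 450 MPa): end bolts L_c = 34 − 27/2 = 20.5, R_n = min(1.2×20.5×10×450, 2.4×24×10×450) = 110.7 kN/bolt; interior L_c = 70 − 27 = 43, R_n = 232.2 kN/bolt. φR_n = 0.75 × (2×110.7 + 2×232.2) = 514.4 kN.
Tension yield (gross): A_g = 251×10 = 2510 mm². φR_n = 0.90 × 300 × 2510 = 677.7 kN.
Governing: min(785.8, 514.4, 677.7) = 514.4 kN → bearing.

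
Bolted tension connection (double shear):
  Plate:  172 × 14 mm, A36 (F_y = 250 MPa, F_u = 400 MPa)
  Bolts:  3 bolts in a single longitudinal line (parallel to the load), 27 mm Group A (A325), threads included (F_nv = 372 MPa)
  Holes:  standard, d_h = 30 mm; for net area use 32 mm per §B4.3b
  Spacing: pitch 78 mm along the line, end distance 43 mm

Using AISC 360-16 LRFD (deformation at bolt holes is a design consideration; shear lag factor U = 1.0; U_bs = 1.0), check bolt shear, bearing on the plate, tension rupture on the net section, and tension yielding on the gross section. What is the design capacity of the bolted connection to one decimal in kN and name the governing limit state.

Bolt shear: A_b = π(27)²/4 = 572.56 mm². φR_n = 0.75 × 372 × 572.56 × 3 × 2 = 958.5 kN.
Bearing (14 mm plate, F_u = 400 MPa): end bolts L_c = 43 − 30/2 = 28, R_n = min(1.2×28×14×400, 2.4×27×14×400) = 188.16 kN/bolt; interior L_c = 78 − 30 = 48, R_n = 322.56 kN/bolt. φR_n = 0.75 × (1×188.16 + 2×322.56) = 625.0 kN.
Tension rupture (net): A_n = (172 − 1×32)×14 = 1960 mm² (U = 1.0, A_e = A_n). φR_n = 0.75 × 400 × 1960 = 588.0 kN.
Tension yield (gross): A_g = 172×14 = 2408 mm². φR_n = 0.90 × 250 × 2408 = 541.8 kN.
Governing: min(958.5, 625.0, 588.0, 541.8) = 541.8 kN → gross-section yield.

541.8 kN (gross-section yield governs)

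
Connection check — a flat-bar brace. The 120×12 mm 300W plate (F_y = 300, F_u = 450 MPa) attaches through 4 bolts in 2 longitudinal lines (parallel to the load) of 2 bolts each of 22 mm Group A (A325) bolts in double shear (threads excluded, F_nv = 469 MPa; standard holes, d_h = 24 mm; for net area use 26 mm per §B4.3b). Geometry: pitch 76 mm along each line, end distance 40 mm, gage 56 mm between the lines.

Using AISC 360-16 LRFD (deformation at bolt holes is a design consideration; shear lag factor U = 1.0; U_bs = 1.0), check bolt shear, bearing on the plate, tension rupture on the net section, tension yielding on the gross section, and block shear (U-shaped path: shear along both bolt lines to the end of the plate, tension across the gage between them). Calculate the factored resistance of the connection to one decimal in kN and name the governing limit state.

Bolt shear: A_b = π(22)²/4 = 380.13 mm². φR_n = 0.75 × 469 × 380.13 × 4 × 2 = 1069.7 kN.
Bearing (12 mm plate, F_u = 450 MPa): end bolts L_c = 40 − 24/2 = 28, R_n = min(1.2×28×12×450, 2.4×22×12×450) = 181.44 kN/bolt; interior L_c = 76 − 24 = 52, R_n = 285.12 kN/bolt. φR_n = 0.75 × (2×181.44 + 2×285.12) = 699.8 kN.
Tension rupture (net): A_n = (120 − 2×26)×12 = 816 mm² (U = 1.0, A_e = A_n). φR_n = 0.75 × 450 × 816 = 275.4 kN.
Tension yield (gross): A_g = 120×12 = 1440 mm². φR_n = 0.90 × 300 × 1440 = 388.8 kN.
Block shear: shear path 2×[40+1×76] = 2×116 mm, A_gv = 2784, A_nv = 2×(116 − 1.5×26)×12 = 1848 mm²; tension across gage: (56 − 1×26)×12 = 360 mm². R_n = min(0.6×450×1848, 0.6×300×2784) + 1.0×450×360 = min(498.96, 501.12) + 162 = 660.96 kN. φR_n = 0.75 × 660.96 = 495.7 kN.
Governing: min(1069.7, 699.8, 275.4, 388.8, 495.7) = 275.4 kN → net-section rupture.

275.4 kN (net-section rupture governs)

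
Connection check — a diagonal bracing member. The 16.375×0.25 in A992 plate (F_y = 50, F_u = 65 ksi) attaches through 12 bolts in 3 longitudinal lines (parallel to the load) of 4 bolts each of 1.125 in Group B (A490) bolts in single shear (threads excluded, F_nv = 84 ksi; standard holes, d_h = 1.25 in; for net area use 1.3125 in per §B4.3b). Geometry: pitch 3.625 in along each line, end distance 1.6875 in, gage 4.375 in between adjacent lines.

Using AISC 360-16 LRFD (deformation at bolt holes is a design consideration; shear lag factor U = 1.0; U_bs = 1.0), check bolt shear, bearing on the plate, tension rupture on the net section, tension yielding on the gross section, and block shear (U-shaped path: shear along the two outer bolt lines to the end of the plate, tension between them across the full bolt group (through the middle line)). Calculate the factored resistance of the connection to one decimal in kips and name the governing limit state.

Bolt shear: A_b = π(1.125)²/4 = 0.99402 in². φR_n = 0.75 × 84 × 0.99402 × 12 × 1 = 751.5 kips.
Bearing (0.25 in plate, F_u = 65 ksi): end bolts L_c = 1.6875 − 1.25/2 = 1.0625, R_n = min(1.2×1.0625×0.25×65, 2.4×1.125×0.25×65) = 20.719 kips/bolt; interior L_c = 3.625 − 1.25 = 2.375, R_n = 43.875 kips/bolt. φR_n = 0.75 × (3×20.719 + 9×43.875) = 342.8 kips.
Tension rupture (net): A_n = (16.375 − 3×1.3125)×0.25 = 3.1094 in² (U = 1.0, A_e = A_n). φR_n = 0.75 × 65 × 3.1094 = 151.6 kips.
Tension yield (gross): A_g = 16.375×0.25 = 4.0938 in². φR_n = 0.90 × 50 × 4.0938 = 184.2 kips.
Block shear: shear path 2×[1.6875+3×3.625] = 2×12.5625 in, A_gv = 6.2813, A_nv = 2×(12.5625 − 3.5×1.3125)×0.25 = 3.9844 in²; tension across gage: (8.75 − 2×1.3125)×0.25 = 1.5313 in². R_n = min(0.6×65×3.9844, 0.6×50×6.2813) + 1.0×65×1.5313 = min(155.39, 188.44) + 99.535 = 254.93 kips. φR_n = 0.75 × 254.93 = 191.2 kips.
Governing: min(751.5, 342.8, 151.6, 184.2, 191.2) = 151.6 kips → net-section rupture.

151.6 kips (net-section rupture governs)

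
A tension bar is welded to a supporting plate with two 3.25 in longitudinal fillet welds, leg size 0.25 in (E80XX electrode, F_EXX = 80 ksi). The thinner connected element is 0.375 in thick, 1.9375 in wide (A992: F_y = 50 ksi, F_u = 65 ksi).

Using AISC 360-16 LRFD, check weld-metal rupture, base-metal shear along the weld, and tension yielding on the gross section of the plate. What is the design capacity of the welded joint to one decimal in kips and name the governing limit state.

Weld metal: throat = 0.707×0.25 = 0.17675 in, L = 2×3.25 = 6.5 in. φR_n = 0.75 × 0.6 × 80 × 0.17675 × 6.5 = 41.4 kips.
Base metal shear (0.375 in plate): yield φR_n = 1.0×0.6×50×0.375×6.5 = 73.1 kips; rupture φR_n = 0.75×0.6×65×0.375×6.5 = 71.3 kips; take 71.3 kips (rupture).
Tension yield (gross): A_g = 1.9375×0.375 = 0.72656 in². φR_n = 0.90 × 50 × 0.72656 = 32.7 kips.
Governing: min(41.4, 71.3, 32.7) = 32.7 kips → gross-section yield.

32.7 kips (gross-section yield governs)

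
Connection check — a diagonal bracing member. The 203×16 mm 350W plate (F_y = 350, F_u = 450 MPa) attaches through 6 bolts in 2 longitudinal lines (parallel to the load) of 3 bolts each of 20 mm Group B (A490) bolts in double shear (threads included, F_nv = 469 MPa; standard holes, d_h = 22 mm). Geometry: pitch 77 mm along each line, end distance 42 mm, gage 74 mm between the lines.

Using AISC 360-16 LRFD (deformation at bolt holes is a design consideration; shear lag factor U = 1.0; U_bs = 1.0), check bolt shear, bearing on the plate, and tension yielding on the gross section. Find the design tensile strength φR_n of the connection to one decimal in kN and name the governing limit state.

1023.1 kN (gross-section yield governs)

Bolt shear: A_b = π(20)²/4 = 314.16 mm². φR_n = 0.75 × 469 × 314.16 × 6 × 2 = 1326.1 kN.
Bearing (16 mm plate, F_u = 450 MPa): end bolts L_c = 42 − 22/2 = 31, R_n = min(1.2×31×16×450, 2.4×20×16×450) = 267.84 kN/bolt; interior L_c = 77 − 22 = 55, R_n = 345.6 kN/bolt. φR_n = 0.75 × (2×267.84 + 4×345.6) = 1438.6 kN.
Tension yield (gross): A_g = 203×16 = 3248 mm². φR_n = 0.90 × 350 × 3248 = 1023.1 kN.
Governing: min(1326.1, 1438.6, 1023.1) = 1023.1 kN → gross-section yield.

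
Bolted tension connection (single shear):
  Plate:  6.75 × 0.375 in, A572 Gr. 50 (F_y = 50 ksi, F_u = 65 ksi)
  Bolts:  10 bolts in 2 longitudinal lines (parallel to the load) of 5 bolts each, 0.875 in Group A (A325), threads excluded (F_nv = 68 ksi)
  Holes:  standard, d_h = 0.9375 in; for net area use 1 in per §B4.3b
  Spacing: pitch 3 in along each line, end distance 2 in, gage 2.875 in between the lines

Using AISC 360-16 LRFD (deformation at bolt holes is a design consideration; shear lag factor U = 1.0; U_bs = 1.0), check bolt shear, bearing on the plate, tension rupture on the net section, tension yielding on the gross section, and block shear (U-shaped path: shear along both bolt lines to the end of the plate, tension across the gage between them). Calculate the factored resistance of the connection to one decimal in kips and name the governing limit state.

86.8 kips (net-section rupture governs)

Bolt shear: A_b = π(0.875)²/4 = 0.60132 in². φR_n = 0.75 × 68 × 0.60132 × 10 × 1 = 306.7 kips.
Bearing (0.375 in plate, F_u = 65 ksi): end bolts L_c = 2 − 0.9375/2 = 1.53125, R_n = min(1.2×1.53125×0.375×65, 2.4×0.875×0.375×65) = 44.789 kips/bolt; interior L_c = 3 − 0.9375 = 2.0625, R_n = 51.188 kips/bolt. φR_n = 0.75 × (2×44.789 + 8×51.188) = 374.3 kips.
Tension rupture (net): A_n = (6.75 − 2×1)×0.375 = 1.7813 in² (U = 1.0, A_e = A_n). φR_n = 0.75 × 65 × 1.7813 = 86.8 kips.
Tension yield (gross): A_g = 6.75×0.375 = 2.5313 in². φR_n = 0.90 × 50 × 2.5313 = 113.9 kips.
Block shear: shear path 2×[2+4×3] = 2×14 in, A_gv = 10.5, A_nv = 2×(14 − 4.5×1)×0.375 = 7.125 in²; tension across gage: (2.875 − 1×1)×0.375 = 0.70313 in². R_n = min(0.6×65×7.125, 0.6×50×10.5) + 1.0×65×0.70313 = min(277.88, 315) + 45.703 = 323.58 kips. φR_n = 0.75 × 323.58 = 242.7 kips.
Governing: min(306.7, 374.3, 86.8, 113.9, 242.7) = 86.8 kips → net-section rupture.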